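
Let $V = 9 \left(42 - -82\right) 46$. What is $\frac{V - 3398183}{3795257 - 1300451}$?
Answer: $- \frac{3346847}{2494806} \approx -1.3415$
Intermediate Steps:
$V = 51336$ ($V = 9 \left(42 + 82\right) 46 = 9 \cdot 124 \cdot 46 = 1116 \cdot 46 = 51336$)
$\frac{V - 3398183}{3795257 - 1300451} = \frac{51336 - 3398183}{3795257 - 1300451} = - \frac{3346847}{2494806}$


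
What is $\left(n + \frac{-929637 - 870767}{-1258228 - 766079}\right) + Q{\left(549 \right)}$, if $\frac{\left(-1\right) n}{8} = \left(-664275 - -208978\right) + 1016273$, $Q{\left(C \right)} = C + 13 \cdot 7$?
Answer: $- \frac{9083403792172}{2024307} \approx -4.4872 \cdot 10^{6}$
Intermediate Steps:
$Q{\left(C \right)} = 91 + C$ ($Q{\left(C \right)} = C + 91 = 91 + C$)
$n = -4487808$ ($n = - 8 \left(\left(-664275 - -208978\right) + 1016273\right) = - 8 \left(\left(-664275 + \left(-326181 + 535159\right)\right) + 1016273\right) = - 8 \left(\left(-664275 + 208978\right) + 1016273\right) = - 8 \left(-455297 + 1016273\right) = \left(-8\right) 560976 = -4487808$)
$\left(n + \frac{-929637 - 870767}{-1258228 - 766079}\right) + Q{\left(549 \right)} = \left(-4487808 + \frac{-929637 - 870767}{-1258228 - 766079}\right) + \left(91 + 549\right) = \left(-4487808 - \frac{1800404}{-2024307}\right) + 640 = \left(-4487808 - - \frac{1800404}{2024307}\right) + 640 = \left(-4487808 + \frac{1800404}{2024307}\right) + 640 = - \frac{9084699348652}{2024307} + 640 = - \frac{9083403792172}{2024307}$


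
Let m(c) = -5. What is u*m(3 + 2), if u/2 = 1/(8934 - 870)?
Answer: -5/4032 ≈ -0.0012401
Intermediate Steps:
u = 1/4032 (u = 2/(8934 - 870) = 2/8064 = 2*(1/8064) = 1/4032 ≈ 0.00024802)
u*m(3 + 2) = (1/4032)*(-5) = -5/4032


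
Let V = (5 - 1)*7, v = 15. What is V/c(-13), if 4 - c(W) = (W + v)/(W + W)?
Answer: 364/53 ≈ 6.8679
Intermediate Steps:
c(W) = 4 - (15 + W)/(2*W) (c(W) = 4 - (W + 15)/(W + W) = 4 - (15 + W)/(2*W))
V = 28 (V = 4*7 = 28)
V/c(-13) = 28/(((1/2)*(-15 + 7*(-13))/(-13))) = 28/(((1/2)*(-1/13)*(-15 - 91))) = 28/(((1/2)*(-1/13)*(-106))) = 28/(53/13) = 28*(13/53) = 364/53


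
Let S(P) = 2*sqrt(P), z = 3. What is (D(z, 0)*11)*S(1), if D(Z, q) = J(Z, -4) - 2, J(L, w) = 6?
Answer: 88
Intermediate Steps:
D(Z, q) = 4 (D(Z, q) = 6 - 2 = 4)
(D(z, 0)*11)*S(1) = (4*11)*(2*sqrt(1)) = 44*(2*1) = 44*2 = 88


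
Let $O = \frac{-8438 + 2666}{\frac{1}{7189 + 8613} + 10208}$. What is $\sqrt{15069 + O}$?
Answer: $\frac{\sqrt{43564333095434303677}}{53768939} \approx 122.75$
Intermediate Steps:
$O = - \frac{30403048}{53768939}$ ($O = - \frac{5772}{\frac{1}{15802} + 10208} = - \frac{5772}{\frac{161306817}{15802}} = \left(-5772\right) \frac{15802}{161306817} = - \frac{30403048}{53768939} \approx -0.56544$)
$\sqrt{15069 + O} = \sqrt{15069 - \frac{30403048}{53768939}} = \sqrt{\frac{810213738743}{53768939}} = \frac{\sqrt{43564333095434303677}}{53768939}$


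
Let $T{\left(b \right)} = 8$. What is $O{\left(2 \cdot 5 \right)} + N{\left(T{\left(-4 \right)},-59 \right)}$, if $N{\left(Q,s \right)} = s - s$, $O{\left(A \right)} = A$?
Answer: $10$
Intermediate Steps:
$N{\left(Q,s \right)} = 0$
$O{\left(2 \cdot 5 \right)} + N{\left(T{\left(-4 \right)},-59 \right)} = 2 \cdot 5 + 0 = 10 + 0 = 10$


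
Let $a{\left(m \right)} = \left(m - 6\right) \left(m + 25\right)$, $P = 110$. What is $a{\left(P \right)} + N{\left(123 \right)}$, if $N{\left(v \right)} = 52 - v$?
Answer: $13969$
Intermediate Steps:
$a{\left(m \right)} = \left(-6 + m\right) \left(25 + m\right)$
$a{\left(P \right)} + N{\left(123 \right)} = \left(-150 + 110^{2} + 19 \cdot 110\right) + \left(52 - 123\right) = \left(-150 + 12100 + 2090\right) + \left(52 - 123\right) = 14040 - 71 = 13969$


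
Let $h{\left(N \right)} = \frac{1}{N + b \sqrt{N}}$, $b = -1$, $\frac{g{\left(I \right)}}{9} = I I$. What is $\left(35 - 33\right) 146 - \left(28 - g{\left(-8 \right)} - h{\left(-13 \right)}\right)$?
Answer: $\frac{11759}{14} + \frac{i \sqrt{13}}{182} \approx 839.93 + 0.019811 i$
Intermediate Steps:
$g{\left(I \right)} = 9 I^{2}$ ($g{\left(I \right)} = 9 I I = 9 I^{2}$)
$h{\left(N \right)} = \frac{1}{N - \sqrt{N}}$
$\left(35 - 33\right) 146 - \left(28 - g{\left(-8 \right)} - h{\left(-13 \right)}\right) = \left(35 - 33\right) 146 + \left(\left(9 \left(-8\right)^{2} + \frac{1}{-13 - \sqrt{-13}}\right) - 28\right) = 2 \cdot 146 + \left(\left(9 \cdot 64 + \frac{1}{-13 - i \sqrt{13}}\right) - 28\right) = 292 + \left(\left(576 + \frac{1}{-13 - i \sqrt{13}}\right) - 28\right) = 292 + \left(548 + \frac{1}{-13 - i \sqrt{13}}\right) = 840 + \frac{1}{-13 - i \sqrt{13}}$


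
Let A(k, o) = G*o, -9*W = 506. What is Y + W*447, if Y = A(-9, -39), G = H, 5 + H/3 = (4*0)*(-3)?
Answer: -73639/3 ≈ -24546.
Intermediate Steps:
H = -15 (H = -15 + 3*((4*0)*(-3)) = -15 + 3*(0*(-3)) = -15 + 3*0 = -15 + 0 = -15)
G = -15
W = -506/9 (W = -1/9*506 = -506/9 ≈ -56.222)
A(k, o) = -15*o
Y = 585 (Y = -15*(-39) = 585)
Y + W*447 = 585 - 506/9*447 = 585 - 75394/3 = -73639/3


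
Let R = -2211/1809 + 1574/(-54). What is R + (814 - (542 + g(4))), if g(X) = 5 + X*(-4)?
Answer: 6821/27 ≈ 252.63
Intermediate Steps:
g(X) = 5 - 4*X
R = -820/27 (R = -2211*1/1809 + 1574*(-1/54) = -11/9 - 787/27 = -820/27 ≈ -30.370)
R + (814 - (542 + g(4))) = -820/27 + (814 - (542 + (5 - 4*4))) = -820/27 + (814 - (542 + (5 - 16))) = -820/27 + (814 - (542 - 11)) = -820/27 + (814 - 1*531) = -820/27 + (814 - 531) = -820/27 + 283 = 6821/27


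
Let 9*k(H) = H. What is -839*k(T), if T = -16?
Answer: 13424/9 ≈ 1491.6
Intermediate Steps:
k(H) = H/9
-839*k(T) = -839*(-16)/9 = -839*(-16/9) = 13424/9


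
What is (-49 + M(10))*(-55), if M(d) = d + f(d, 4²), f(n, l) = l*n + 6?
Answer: -6985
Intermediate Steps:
f(n, l) = 6 + l*n
M(d) = 6 + 17*d (M(d) = d + (6 + 4²*d) = d + (6 + 16*d) = 6 + 17*d)
(-49 + M(10))*(-55) = (-49 + (6 + 17*10))*(-55) = (-49 + (6 + 170))*(-55) = (-49 + 176)*(-55) = 127*(-55) = -6985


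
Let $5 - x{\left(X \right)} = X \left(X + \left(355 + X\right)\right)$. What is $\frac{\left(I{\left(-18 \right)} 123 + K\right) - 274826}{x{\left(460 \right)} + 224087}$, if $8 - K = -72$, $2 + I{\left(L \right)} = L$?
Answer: $\frac{138603}{181204} \approx 0.7649$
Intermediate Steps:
$I{\left(L \right)} = -2 + L$
$K = 80$ ($K = 8 - -72 = 8 + 72 = 80$)
$x{\left(X \right)} = 5 - X \left(355 + 2 X\right)$ ($x{\left(X \right)} = 5 - X \left(X + \left(355 + X\right)\right) = 5 - X \left(355 + 2 X\right)$)
$\frac{\left(I{\left(-18 \right)} 123 + K\right) - 274826}{x{\left(460 \right)} + 224087} = \frac{\left(\left(-2 - 18\right) 123 + 80\right) - 274826}{\left(5 - 163300 - 2 \cdot 460^{2}\right) + 224087} = \frac{\left(\left(-20\right) 123 + 80\right) - 274826}{\left(5 - 163300 - 423200\right) + 224087} = \frac{\left(-2460 + 80\right) - 274826}{\left(5 - 163300 - 423200\right) + 224087} = \frac{-2380 - 274826}{-586495 + 224087} = - \frac{277206}{-362408} = \left(-277206\right) \left(- \frac{1}{362408}\right) = \frac{138603}{181204}$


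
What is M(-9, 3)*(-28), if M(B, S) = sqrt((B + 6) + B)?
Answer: -56*I*sqrt(3) ≈ -96.995*I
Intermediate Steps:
M(B, S) = sqrt(6 + 2*B) (M(B, S) = sqrt((6 + B) + B) = sqrt(6 + 2*B))
M(-9, 3)*(-28) = sqrt(6 + 2*(-9))*(-28) = sqrt(6 - 18)*(-28) = sqrt(-12)*(-28) = (2*I*sqrt(3))*(-28) = -56*I*sqrt(3)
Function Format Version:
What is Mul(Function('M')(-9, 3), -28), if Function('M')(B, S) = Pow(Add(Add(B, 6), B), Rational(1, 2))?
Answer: Mul(-56, I, Pow(3, Rational(1, 2))) ≈ Mul(-96.995, I)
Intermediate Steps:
Function('M')(B, S) = Pow(Add(6, Mul(2, B)), Rational(1, 2)) (Function('M')(B, S) = Pow(Add(Add(6, B), B), Rational(1, 2)) = Pow(Add(6, Mul(2, B)), Rational(1, 2)))
Mul(Function('M')(-9, 3), -28) = Mul(Pow(Add(6, Mul(2, -9)), Rational(1, 2)), -28) = Mul(Pow(Add(6, -18), Rational(1, 2)), -28) = Mul(Pow(-12, Rational(1, 2)), -28) = Mul(Mul(2, I, Pow(3, Rational(1, 2))), -28) = Mul(-56, I, Pow(3, Rational(1, 2)))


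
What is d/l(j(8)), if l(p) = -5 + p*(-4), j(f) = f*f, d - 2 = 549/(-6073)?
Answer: -11597/1585053 ≈ -0.0073165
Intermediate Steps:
d = 11597/6073 (d = 2 + 549/(-6073) = 2 + 549*(-1/6073) = 2 - 549/6073 = 11597/6073 ≈ 1.9096)
j(f) = f**2
l(p) = -5 - 4*p
d/l(j(8)) = 11597/(6073*(-5 - 4*8**2)) = 11597/(6073*(-5 - 4*64)) = 11597/(6073*(-5 - 256)) = (11597/6073)/(-261) = (11597/6073)*(-1/261) = -11597/1585053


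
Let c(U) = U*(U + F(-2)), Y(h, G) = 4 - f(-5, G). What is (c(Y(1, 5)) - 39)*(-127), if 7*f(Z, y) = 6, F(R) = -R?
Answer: 142113/49 ≈ 2900.3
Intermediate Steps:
f(Z, y) = 6/7 (f(Z, y) = (⅐)*6 = 6/7)
Y(h, G) = 22/7 (Y(h, G) = 4 - 1*6/7 = 4 - 6/7 = 22/7)
c(U) = U*(2 + U) (c(U) = U*(U - 1*(-2)) = U*(U + 2) = U*(2 + U))
(c(Y(1, 5)) - 39)*(-127) = (22*(2 + 22/7)/7 - 39)*(-127) = ((22/7)*(36/7) - 39)*(-127) = (792/49 - 39)*(-127) = -1119/49*(-127) = 142113/49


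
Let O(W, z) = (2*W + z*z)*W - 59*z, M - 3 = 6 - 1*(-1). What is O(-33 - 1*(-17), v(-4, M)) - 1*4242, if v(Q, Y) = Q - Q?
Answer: -3730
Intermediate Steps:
M = 10 (M = 3 + (6 - 1*(-1)) = 3 + (6 + 1) = 3 + 7 = 10)
v(Q, Y) = 0
O(W, z) = -59*z + W*(z² + 2*W) (O(W, z) = (2*W + z²)*W - 59*z = (z² + 2*W)*W - 59*z = W*(z² + 2*W) - 59*z = -59*z + W*(z² + 2*W))
O(-33 - 1*(-17), v(-4, M)) - 1*4242 = (-59*0 + 2*(-33 - 1*(-17))² + (-33 - 1*(-17))*0²) - 1*4242 = (0 + 2*(-33 + 17)² + (-33 + 17)*0) - 4242 = (0 + 2*(-16)² - 16*0) - 4242 = (0 + 2*256 + 0) - 4242 = (0 + 512 + 0) - 4242 = 512 - 4242 = -3730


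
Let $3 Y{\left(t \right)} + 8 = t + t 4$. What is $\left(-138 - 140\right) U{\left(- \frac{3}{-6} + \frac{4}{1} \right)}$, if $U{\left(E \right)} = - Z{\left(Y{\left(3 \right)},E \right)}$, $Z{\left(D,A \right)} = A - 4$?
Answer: $139$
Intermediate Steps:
$Y{\left(t \right)} = - \frac{8}{3} + \frac{5 t}{3}$ ($Y{\left(t \right)} = - \frac{8}{3} + \frac{t + t 4}{3} = - \frac{8}{3} + \frac{t + 4 t}{3} = - \frac{8}{3} + \frac{5 t}{3}$)
$Z{\left(D,A \right)} = -4 + A$
$U{\left(E \right)} = 4 - E$ ($U{\left(E \right)} = - (-4 + E) = 4 - E$)
$\left(-138 - 140\right) U{\left(- \frac{3}{-6} + \frac{4}{1} \right)} = \left(-138 - 140\right) \left(4 - \left(- \frac{3}{-6} + \frac{4}{1}\right)\right) = - 278 \left(4 - \left(\left(-3\right) \left(- \frac{1}{6}\right) + 4 \cdot 1\right)\right) = - 278 \left(4 - \left(\frac{1}{2} + 4\right)\right) = - 278 \left(4 - \frac{9}{2}\right) = \left(-278\right) \left(- \frac{1}{2}\right) = 139$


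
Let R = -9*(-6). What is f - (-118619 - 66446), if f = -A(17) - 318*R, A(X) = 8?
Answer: 167885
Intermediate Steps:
R = 54
f = -17180 (f = -1*8 - 318*54 = -8 - 17172 = -17180)
f - (-118619 - 66446) = -17180 - (-118619 - 66446) = -17180 - 1*(-185065) = -17180 + 185065 = 167885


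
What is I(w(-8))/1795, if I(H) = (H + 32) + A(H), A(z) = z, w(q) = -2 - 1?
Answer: 26/1795 ≈ 0.014485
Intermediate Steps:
w(q) = -3
I(H) = 32 + 2*H (I(H) = (H + 32) + H = (32 + H) + H = 32 + 2*H)
I(w(-8))/1795 = (32 + 2*(-3))/1795 = (32 - 6)*(1/1795) = 26*(1/1795) = 26/1795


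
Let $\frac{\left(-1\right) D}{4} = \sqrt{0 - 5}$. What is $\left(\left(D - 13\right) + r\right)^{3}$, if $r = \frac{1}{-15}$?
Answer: $\frac{3054464}{3375} - \frac{129664 i \sqrt{5}}{75} \approx 905.03 - 3865.8 i$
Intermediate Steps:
$r = - \frac{1}{15} \approx -0.066667$
$D = - 4 i \sqrt{5}$ ($D = - 4 \sqrt{0 - 5} = - 4 \sqrt{-5} = - 4 i \sqrt{5} \approx - 8.9443 i$)
$\left(\left(D - 13\right) + r\right)^{3} = \left(\left(- 4 i \sqrt{5} - 13\right) - \frac{1}{15}\right)^{3} = \left(\left(-13 - 4 i \sqrt{5}\right) - \frac{1}{15}\right)^{3} = \left(- \frac{196}{15} - 4 i \sqrt{5}\right)^{3}$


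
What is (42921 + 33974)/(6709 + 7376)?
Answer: 15379/2817 ≈ 5.4594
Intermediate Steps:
(42921 + 33974)/(6709 + 7376) = 76895/14085 = 76895*(1/14085) = 15379/2817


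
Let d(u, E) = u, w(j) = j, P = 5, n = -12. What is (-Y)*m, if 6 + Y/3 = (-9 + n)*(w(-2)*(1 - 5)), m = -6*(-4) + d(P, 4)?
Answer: 15138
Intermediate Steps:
m = 29 (m = -6*(-4) + 5 = 24 + 5 = 29)
Y = -522 (Y = -18 + 3*((-9 - 12)*(-2*(1 - 5))) = -18 + 3*(-(-42)*(-4)) = -18 + 3*(-21*8) = -18 + 3*(-168) = -18 - 504 = -522)
(-Y)*m = -1*(-522)*29 = 522*29 = 15138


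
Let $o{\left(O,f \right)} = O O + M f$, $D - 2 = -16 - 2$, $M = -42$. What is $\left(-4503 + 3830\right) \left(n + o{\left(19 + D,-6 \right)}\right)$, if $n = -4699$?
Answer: $2986774$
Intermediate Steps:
$D = -16$ ($D = 2 - 18 = -16$)
$o{\left(O,f \right)} = O^{2} - 42 f$ ($o{\left(O,f \right)} = O O - 42 f = O^{2} - 42 f$)
$\left(-4503 + 3830\right) \left(n + o{\left(19 + D,-6 \right)}\right) = \left(-4503 + 3830\right) \left(-4699 + \left(\left(19 - 16\right)^{2} - -252\right)\right) = - 673 \left(-4699 + \left(3^{2} + 252\right)\right) = - 673 \left(-4699 + \left(9 + 252\right)\right) = - 673 \left(-4699 + 261\right) = \left(-673\right) \left(-4438\right) = 2986774$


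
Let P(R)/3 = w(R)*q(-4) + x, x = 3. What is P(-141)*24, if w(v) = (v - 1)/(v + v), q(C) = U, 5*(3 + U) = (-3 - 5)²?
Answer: 134256/235 ≈ 571.30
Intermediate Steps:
U = 49/5 (U = -3 + (-3 - 5)²/5 = -3 + (⅕)*(-8)² = -3 + (⅕)*64 = -3 + 64/5 = 49/5 ≈ 9.8000)
q(C) = 49/5
w(v) = (-1 + v)/(2*v) (w(v) = (-1 + v)/((2*v)) = (-1 + v)*(1/(2*v)) = (-1 + v)/(2*v))
P(R) = 9 + 147*(-1 + R)/(10*R) (P(R) = 3*(((-1 + R)/(2*R))*(49/5) + 3) = 3*(49*(-1 + R)/(10*R) + 3) = 3*(3 + 49*(-1 + R)/(10*R)) = 9 + 147*(-1 + R)/(10*R))
P(-141)*24 = ((3/10)*(-49 + 79*(-141))/(-141))*24 = ((3/10)*(-1/141)*(-49 - 11139))*24 = ((3/10)*(-1/141)*(-11188))*24 = (5594/235)*24 = 134256/235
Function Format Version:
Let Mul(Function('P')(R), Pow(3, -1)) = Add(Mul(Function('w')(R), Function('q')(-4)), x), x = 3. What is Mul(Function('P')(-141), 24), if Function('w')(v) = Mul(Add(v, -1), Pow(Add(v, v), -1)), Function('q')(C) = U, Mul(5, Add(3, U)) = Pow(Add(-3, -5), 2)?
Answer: Rational(134256, 235) ≈ 571.30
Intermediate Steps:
U = Rational(49, 5) (U = Add(-3, Mul(Rational(1, 5), Pow(Add(-3, -5), 2))) = Add(-3, Mul(Rational(1, 5), Pow(-8, 2))) = Add(-3, Mul(Rational(1, 5), 64)) = Add(-3, Rational(64, 5)) = Rational(49, 5) ≈ 9.8000)
Function('q')(C) = Rational(49, 5)
Function('w')(v) = Mul(Rational(1, 2), Pow(v, -1), Add(-1, v)) (Function('w')(v) = Mul(Add(-1, v), Pow(Mul(2, v), -1)) = Mul(Add(-1, v), Mul(Rational(1, 2), Pow(v, -1))) = Mul(Rational(1, 2), Pow(v, -1), Add(-1, v)))
Function('P')(R) = Add(9, Mul(Rational(147, 10), Pow(R, -1), Add(-1, R))) (Function('P')(R) = Mul(3, Add(Mul(Mul(Rational(1, 2), Pow(R, -1), Add(-1, R)), Rational(49, 5)), 3)) = Mul(3, Add(Mul(Rational(49, 10), Pow(R, -1), Add(-1, R)), 3)) = Mul(3, Add(3, Mul(Rational(49, 10), Pow(R, -1), Add(-1, R)))) = Add(9, Mul(Rational(147, 10), Pow(R, -1), Add(-1, R))))
Mul(Function('P')(-141), 24) = Mul(Mul(Rational(3, 10), Pow(-141, -1), Add(-49, Mul(79, -141))), 24) = Mul(Mul(Rational(3, 10), Rational(-1, 141), Add(-49, -11139)), 24) = Mul(Mul(Rational(3, 10), Rational(-1, 141), -11188), 24) = Mul(Rational(5594, 235), 24) = Rational(134256, 235)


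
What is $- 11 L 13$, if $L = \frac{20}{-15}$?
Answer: $\frac{572}{3} \approx 190.67$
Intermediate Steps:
$L = - \frac{4}{3}$ ($L = 20 \left(- \frac{1}{15}\right) = - \frac{4}{3} \approx -1.3333$)
$- 11 L 13 = \left(-11\right) \left(- \frac{4}{3}\right) 13 = \frac{44}{3} \cdot 13 = \frac{572}{3}$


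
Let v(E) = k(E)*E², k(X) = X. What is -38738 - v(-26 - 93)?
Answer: 1646421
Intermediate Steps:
v(E) = E³ (v(E) = E*E² = E³)
-38738 - v(-26 - 93) = -38738 - (-26 - 93)³ = -38738 - 1*(-119)³ = -38738 - 1*(-1685159) = -38738 + 1685159 = 1646421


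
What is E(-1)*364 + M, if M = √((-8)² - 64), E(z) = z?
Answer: -364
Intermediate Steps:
M = 0 (M = √(64 - 64) = √0 = 0)
E(-1)*364 + M = -1*364 + 0 = -364 + 0 = -364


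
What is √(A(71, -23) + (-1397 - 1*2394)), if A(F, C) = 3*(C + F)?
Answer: I*√3647 ≈ 60.39*I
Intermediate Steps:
A(F, C) = 3*C + 3*F
√(A(71, -23) + (-1397 - 1*2394)) = √((3*(-23) + 3*71) + (-1397 - 1*2394)) = √((-69 + 213) + (-1397 - 2394)) = √(144 - 3791) = √(-3647) = I*√3647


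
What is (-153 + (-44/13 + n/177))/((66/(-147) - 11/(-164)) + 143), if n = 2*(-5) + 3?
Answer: -2892413552/2637127779 ≈ -1.0968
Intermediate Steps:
n = -7 (n = -10 + 3 = -7)
(-153 + (-44/13 + n/177))/((66/(-147) - 11/(-164)) + 143) = (-153 + (-44/13 - 7/177))/((66/(-147) - 11/(-164)) + 143) = (-153 + (-44*1/13 - 7*1/177))/((66*(-1/147) - 11*(-1/164)) + 143) = (-153 + (-44/13 - 7/177))/((-22/49 + 11/164) + 143) = (-153 - 7879/2301)/(-3069/8036 + 143) = -359932/2301/(1146079/8036) = (8036/1146079)*(-359932/2301) = -2892413552/2637127779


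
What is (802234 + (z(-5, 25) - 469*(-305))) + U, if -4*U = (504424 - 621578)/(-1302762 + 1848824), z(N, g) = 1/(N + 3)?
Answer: 1032361395111/1092124 ≈ 9.4528e+5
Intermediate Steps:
z(N, g) = 1/(3 + N)
U = 58577/1092124 (U = -(504424 - 621578)/(4*(-1302762 + 1848824)) = -(-58577)/(2*546062) = -¼*(-58577/273031) = 58577/1092124 ≈ 0.053636)
(802234 + (z(-5, 25) - 469*(-305))) + U = (802234 + (1/(3 - 5) - 469*(-305))) + 58577/1092124 = (802234 + (1/(-2) + 143045)) + 58577/1092124 = (802234 + (-½ + 143045)) + 58577/1092124 = (802234 + 286089/2) + 58577/1092124 = 1890557/2 + 58577/1092124 = 1032361395111/1092124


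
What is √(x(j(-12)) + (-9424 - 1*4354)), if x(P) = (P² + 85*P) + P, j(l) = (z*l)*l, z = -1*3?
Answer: √135694 ≈ 368.37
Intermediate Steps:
z = -3
j(l) = -3*l² (j(l) = (-3*l)*l = -3*l²)
x(P) = P² + 86*P
√(x(j(-12)) + (-9424 - 1*4354)) = √((-3*(-12)²)*(86 - 3*(-12)²) + (-9424 - 1*4354)) = √((-3*144)*(86 - 3*144) + (-9424 - 4354)) = √(-432*(86 - 432) - 13778) = √(-432*(-346) - 13778) = √(149472 - 13778) = √135694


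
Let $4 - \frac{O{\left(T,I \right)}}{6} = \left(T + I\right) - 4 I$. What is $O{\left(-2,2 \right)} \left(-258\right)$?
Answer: $-18576$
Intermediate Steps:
$O{\left(T,I \right)} = 24 - 6 T + 18 I$ ($O{\left(T,I \right)} = 24 - 6 \left(\left(T + I\right) - 4 I\right) = 24 - 6 \left(\left(I + T\right) - 4 I\right) = 24 - 6 \left(T - 3 I\right) = 24 + \left(- 6 T + 18 I\right) = 24 - 6 T + 18 I$)
$O{\left(-2,2 \right)} \left(-258\right) = \left(24 - -12 + 18 \cdot 2\right) \left(-258\right) = \left(24 + 12 + 36\right) \left(-258\right) = 72 \left(-258\right) = -18576$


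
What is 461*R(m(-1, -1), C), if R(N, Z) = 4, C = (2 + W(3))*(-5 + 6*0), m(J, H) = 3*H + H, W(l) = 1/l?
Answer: 1844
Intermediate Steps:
m(J, H) = 4*H
C = -35/3 (C = (2 + 1/3)*(-5 + 6*0) = (2 + 1/3)*(-5 + 0) = (7/3)*(-5) = -35/3 ≈ -11.667)
461*R(m(-1, -1), C) = 461*4 = 1844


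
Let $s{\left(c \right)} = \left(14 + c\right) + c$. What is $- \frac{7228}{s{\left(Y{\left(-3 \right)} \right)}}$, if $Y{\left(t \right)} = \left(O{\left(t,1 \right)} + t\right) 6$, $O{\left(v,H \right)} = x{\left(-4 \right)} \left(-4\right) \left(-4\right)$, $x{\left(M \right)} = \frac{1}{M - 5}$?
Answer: $\frac{834}{5} \approx 166.8$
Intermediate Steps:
$x{\left(M \right)} = \frac{1}{-5 + M}$
$O{\left(v,H \right)} = - \frac{16}{9}$ ($O{\left(v,H \right)} = \frac{1}{-5 - 4} \left(-4\right) \left(-4\right) = \frac{1}{-9} \left(-4\right) \left(-4\right) = \left(- \frac{1}{9}\right) \left(-4\right) \left(-4\right) = \frac{4}{9} \left(-4\right) = - \frac{16}{9}$)
$Y{\left(t \right)} = - \frac{32}{3} + 6 t$ ($Y{\left(t \right)} = \left(- \frac{16}{9} + t\right) 6 = - \frac{32}{3} + 6 t$)
$s{\left(c \right)} = 14 + 2 c$
$- \frac{7228}{s{\left(Y{\left(-3 \right)} \right)}} = - \frac{7228}{14 + 2 \left(- \frac{32}{3} + 6 \left(-3\right)\right)} = - \frac{7228}{14 + 2 \left(- \frac{32}{3} - 18\right)} = - \frac{7228}{14 + 2 \left(- \frac{86}{3}\right)} = - \frac{7228}{14 - \frac{172}{3}} = - \frac{7228}{- \frac{130}{3}} = \left(-7228\right) \left(- \frac{3}{130}\right) = \frac{834}{5}$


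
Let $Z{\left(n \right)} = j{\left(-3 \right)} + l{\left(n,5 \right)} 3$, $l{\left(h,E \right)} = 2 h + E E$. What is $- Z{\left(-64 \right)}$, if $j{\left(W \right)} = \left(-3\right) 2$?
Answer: $315$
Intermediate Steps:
$l{\left(h,E \right)} = E^{2} + 2 h$ ($l{\left(h,E \right)} = 2 h + E^{2} = E^{2} + 2 h$)
$j{\left(W \right)} = -6$
$Z{\left(n \right)} = 69 + 6 n$ ($Z{\left(n \right)} = -6 + \left(5^{2} + 2 n\right) 3 = -6 + \left(25 + 2 n\right) 3 = -6 + \left(75 + 6 n\right) = 69 + 6 n$)
$- Z{\left(-64 \right)} = - (69 + 6 \left(-64\right)) = - (69 - 384) = \left(-1\right) \left(-315\right) = 315$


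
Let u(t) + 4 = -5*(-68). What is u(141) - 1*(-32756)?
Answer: 33092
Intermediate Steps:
u(t) = 336 (u(t) = -4 - 5*(-68) = -4 + 340 = 336)
u(141) - 1*(-32756) = 336 - 1*(-32756) = 336 + 32756 = 33092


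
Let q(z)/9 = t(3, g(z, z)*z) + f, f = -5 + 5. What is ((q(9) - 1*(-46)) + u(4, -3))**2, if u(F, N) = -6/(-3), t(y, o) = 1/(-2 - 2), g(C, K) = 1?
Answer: 33489/16 ≈ 2093.1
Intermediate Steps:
t(y, o) = -1/4 (t(y, o) = 1/(-4) = -1/4)
f = 0
u(F, N) = 2 (u(F, N) = -6*(-1/3) = 2)
q(z) = -9/4 (q(z) = 9*(-1/4 + 0) = 9*(-1/4) = -9/4)
((q(9) - 1*(-46)) + u(4, -3))**2 = ((-9/4 - 1*(-46)) + 2)**2 = ((-9/4 + 46) + 2)**2 = (175/4 + 2)**2 = (183/4)**2 = 33489/16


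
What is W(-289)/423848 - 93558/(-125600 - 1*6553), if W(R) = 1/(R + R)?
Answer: 246454047443/348122468624 ≈ 0.70795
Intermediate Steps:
W(R) = 1/(2*R)
W(-289)/423848 - 93558/(-125600 - 1*6553) = ((½)/(-289))/423848 - 93558/(-125600 - 1*6553) = ((½)*(-1/289))*(1/423848) - 93558/(-125600 - 6553) = -1/578*1/423848 - 93558/(-132153) = -1/244984144 - 93558*(-1/132153) = -1/244984144 + 1006/1421 = 246454047443/348122468624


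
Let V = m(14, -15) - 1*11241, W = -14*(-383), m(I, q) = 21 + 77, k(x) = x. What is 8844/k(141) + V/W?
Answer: 15283455/252014 ≈ 60.645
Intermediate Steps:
m(I, q) = 98
W = 5362
V = -11143 (V = 98 - 1*11241 = 98 - 11241 = -11143)
8844/k(141) + V/W = 8844/141 - 11143/5362 = 8844*(1/141) - 11143*1/5362 = 2948/47 - 11143/5362 = 15283455/252014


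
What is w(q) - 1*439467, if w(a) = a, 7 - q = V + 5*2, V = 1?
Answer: -439471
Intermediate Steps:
q = -4 (q = 7 - (1 + 5*2) = 7 - (1 + 10) = 7 - 1*11 = 7 - 11 = -4)
w(q) - 1*439467 = -4 - 1*439467 = -4 - 439467 = -439471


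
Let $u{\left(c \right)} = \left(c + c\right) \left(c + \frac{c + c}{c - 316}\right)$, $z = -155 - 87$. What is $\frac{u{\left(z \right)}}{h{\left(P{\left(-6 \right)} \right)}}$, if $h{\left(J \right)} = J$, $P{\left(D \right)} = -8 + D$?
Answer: $- \frac{16280792}{1953} \approx -8336.3$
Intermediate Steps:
$z = -242$
$u{\left(c \right)} = 2 c \left(c + \frac{2 c}{-316 + c}\right)$
$\frac{u{\left(z \right)}}{h{\left(P{\left(-6 \right)} \right)}} = \frac{2 \left(-242\right)^{2} \frac{1}{-316 - 242} \left(-314 - 242\right)}{-8 - 6} = \frac{2 \cdot 58564 \frac{1}{-558} \left(-556\right)}{-14} = 2 \cdot 58564 \left(- \frac{1}{558}\right) \left(-556\right) \left(- \frac{1}{14}\right) = \frac{32561584}{279} \left(- \frac{1}{14}\right) = - \frac{16280792}{1953}$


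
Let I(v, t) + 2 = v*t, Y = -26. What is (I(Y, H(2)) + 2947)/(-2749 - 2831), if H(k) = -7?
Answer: -3127/5580 ≈ -0.56039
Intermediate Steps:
I(v, t) = -2 + t*v (I(v, t) = -2 + v*t = -2 + t*v)
(I(Y, H(2)) + 2947)/(-2749 - 2831) = ((-2 - 7*(-26)) + 2947)/(-2749 - 2831) = ((-2 + 182) + 2947)/(-5580) = (180 + 2947)*(-1/5580) = 3127*(-1/5580) = -3127/5580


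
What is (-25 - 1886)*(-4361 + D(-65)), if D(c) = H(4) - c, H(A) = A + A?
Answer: 8194368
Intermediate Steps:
H(A) = 2*A
D(c) = 8 - c (D(c) = 2*4 - c = 8 - c)
(-25 - 1886)*(-4361 + D(-65)) = (-25 - 1886)*(-4361 + (8 - 1*(-65))) = -1911*(-4361 + (8 + 65)) = -1911*(-4361 + 73) = -1911*(-4288) = 8194368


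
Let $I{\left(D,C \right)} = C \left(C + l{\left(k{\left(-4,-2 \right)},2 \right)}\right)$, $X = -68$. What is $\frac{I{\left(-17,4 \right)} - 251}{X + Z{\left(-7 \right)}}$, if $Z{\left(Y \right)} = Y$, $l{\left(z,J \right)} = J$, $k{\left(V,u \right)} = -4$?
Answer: $\frac{227}{75} \approx 3.0267$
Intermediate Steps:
$I{\left(D,C \right)} = C \left(2 + C\right)$ ($I{\left(D,C \right)} = C \left(C + 2\right) = C \left(2 + C\right)$)
$\frac{I{\left(-17,4 \right)} - 251}{X + Z{\left(-7 \right)}} = \frac{4 \left(2 + 4\right) - 251}{-68 - 7} = \frac{4 \cdot 6 - 251}{-75} = \left(24 - 251\right) \left(- \frac{1}{75}\right) = \left(-227\right) \left(- \frac{1}{75}\right) = \frac{227}{75}$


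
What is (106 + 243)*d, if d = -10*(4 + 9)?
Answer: -45370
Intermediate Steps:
d = -130 (d = -10*13 = -130)
(106 + 243)*d = (106 + 243)*(-130) = 349*(-130) = -45370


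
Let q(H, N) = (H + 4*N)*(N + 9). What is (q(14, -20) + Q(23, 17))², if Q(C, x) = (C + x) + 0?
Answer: 586756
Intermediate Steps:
Q(C, x) = C + x
q(H, N) = (9 + N)*(H + 4*N) (q(H, N) = (H + 4*N)*(9 + N) = (9 + N)*(H + 4*N))
(q(14, -20) + Q(23, 17))² = ((4*(-20)² + 9*14 + 36*(-20) + 14*(-20)) + (23 + 17))² = ((4*400 + 126 - 720 - 280) + 40)² = ((1600 + 126 - 720 - 280) + 40)² = (726 + 40)² = 766² = 586756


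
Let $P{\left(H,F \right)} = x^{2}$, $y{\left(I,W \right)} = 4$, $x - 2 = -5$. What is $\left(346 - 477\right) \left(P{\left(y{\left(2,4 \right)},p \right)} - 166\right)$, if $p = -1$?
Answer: $20567$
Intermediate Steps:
$x = -3$ ($x = 2 - 5 = -3$)
$P{\left(H,F \right)} = 9$ ($P{\left(H,F \right)} = \left(-3\right)^{2} = 9$)
$\left(346 - 477\right) \left(P{\left(y{\left(2,4 \right)},p \right)} - 166\right) = \left(346 - 477\right) \left(9 - 166\right) = \left(-131\right) \left(-157\right) = 20567$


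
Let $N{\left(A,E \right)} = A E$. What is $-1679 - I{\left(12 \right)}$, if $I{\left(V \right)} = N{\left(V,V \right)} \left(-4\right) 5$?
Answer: $1201$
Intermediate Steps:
$I{\left(V \right)} = - 20 V^{2}$ ($I{\left(V \right)} = V V \left(-4\right) 5 = V^{2} \left(-4\right) 5 = - 4 V^{2} \cdot 5 = - 20 V^{2}$)
$-1679 - I{\left(12 \right)} = -1679 - - 20 \cdot 12^{2} = -1679 - \left(-20\right) 144 = -1679 - -2880 = -1679 + 2880 = 1201$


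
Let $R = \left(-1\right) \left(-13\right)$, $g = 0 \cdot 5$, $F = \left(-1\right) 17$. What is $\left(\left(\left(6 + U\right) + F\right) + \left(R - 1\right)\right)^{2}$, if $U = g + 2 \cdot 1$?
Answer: $9$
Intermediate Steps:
$F = -17$
$g = 0$
$R = 13$
$U = 2$ ($U = 0 + 2 \cdot 1 = 0 + 2 = 2$)
$\left(\left(\left(6 + U\right) + F\right) + \left(R - 1\right)\right)^{2} = \left(\left(\left(6 + 2\right) - 17\right) + \left(13 - 1\right)\right)^{2} = \left(\left(8 - 17\right) + \left(13 - 1\right)\right)^{2} = \left(-9 + 12\right)^{2} = 3^{2} = 9$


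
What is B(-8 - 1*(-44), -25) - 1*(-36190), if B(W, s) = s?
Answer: 36165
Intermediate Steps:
B(-8 - 1*(-44), -25) - 1*(-36190) = -25 - 1*(-36190) = -25 + 36190 = 36165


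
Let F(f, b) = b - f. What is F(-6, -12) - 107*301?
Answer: -32213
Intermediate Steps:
F(-6, -12) - 107*301 = (-12 - 1*(-6)) - 107*301 = (-12 + 6) - 32207 = -6 - 32207 = -32213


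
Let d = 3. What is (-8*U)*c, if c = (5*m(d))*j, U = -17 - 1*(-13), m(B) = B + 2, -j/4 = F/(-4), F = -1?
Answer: -800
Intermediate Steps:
j = -1 (j = -(-4)/(-4) = -(-4)*(-1)/4 = -4*¼ = -1)
m(B) = 2 + B
U = -4 (U = -17 + 13 = -4)
c = -25 (c = (5*(2 + 3))*(-1) = (5*5)*(-1) = 25*(-1) = -25)
(-8*U)*c = -8*(-4)*(-25) = 32*(-25) = -800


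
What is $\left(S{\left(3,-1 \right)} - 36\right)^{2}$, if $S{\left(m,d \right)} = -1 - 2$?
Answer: $1521$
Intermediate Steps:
$S{\left(m,d \right)} = -3$
$\left(S{\left(3,-1 \right)} - 36\right)^{2} = \left(-3 - 36\right)^{2} = \left(-39\right)^{2} = 1521$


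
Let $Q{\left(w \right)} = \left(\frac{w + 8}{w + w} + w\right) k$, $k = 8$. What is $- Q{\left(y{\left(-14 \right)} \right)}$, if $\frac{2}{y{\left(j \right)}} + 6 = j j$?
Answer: $- \frac{289188}{95} \approx -3044.1$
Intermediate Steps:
$y{\left(j \right)} = \frac{2}{-6 + j^{2}}$ ($y{\left(j \right)} = \frac{2}{-6 + j j} = \frac{2}{-6 + j^{2}}$)
$Q{\left(w \right)} = 8 w + \frac{4 \left(8 + w\right)}{w}$ ($Q{\left(w \right)} = \left(\frac{w + 8}{w + w} + w\right) 8 = \left(\frac{8 + w}{2 w} + w\right) 8 = \left(w + \frac{8 + w}{2 w}\right) 8 = 8 w + \frac{4 \left(8 + w\right)}{w}$)
$- Q{\left(y{\left(-14 \right)} \right)} = - (4 + 8 \frac{2}{-6 + \left(-14\right)^{2}} + \frac{32}{2 \frac{1}{-6 + \left(-14\right)^{2}}}) = - (4 + 8 \frac{2}{-6 + 196} + \frac{32}{2 \frac{1}{-6 + 196}}) = - (4 + 8 \cdot \frac{2}{190} + \frac{32}{2 \cdot \frac{1}{190}}) = - (4 + 8 \cdot 2 \cdot \frac{1}{190} + \frac{32}{2 \cdot \frac{1}{190}}) = - (4 + 8 \cdot \frac{1}{95} + 32 \frac{1}{\frac{1}{95}}) = - (4 + \frac{8}{95} + 32 \cdot 95) = - (4 + \frac{8}{95} + 3040) = \left(-1\right) \frac{289188}{95} = - \frac{289188}{95}$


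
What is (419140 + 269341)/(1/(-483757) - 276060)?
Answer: -333057503117/133545957421 ≈ -2.4940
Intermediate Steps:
(419140 + 269341)/(1/(-483757) - 276060) = 688481/(-1/483757 - 276060) = 688481/(-133545957421/483757) = 688481*(-483757/133545957421) = -333057503117/133545957421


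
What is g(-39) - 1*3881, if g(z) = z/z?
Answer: -3880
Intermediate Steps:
g(z) = 1
g(-39) - 1*3881 = 1 - 1*3881 = 1 - 3881 = -3880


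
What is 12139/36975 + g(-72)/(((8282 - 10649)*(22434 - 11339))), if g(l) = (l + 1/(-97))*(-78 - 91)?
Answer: 2058616792828/6279343230825 ≈ 0.32784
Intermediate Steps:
g(l) = 169/97 - 169*l (g(l) = (l - 1/97)*(-169) = (-1/97 + l)*(-169) = 169/97 - 169*l)
12139/36975 + g(-72)/(((8282 - 10649)*(22434 - 11339))) = 12139/36975 + (169/97 - 169*(-72))/(((8282 - 10649)*(22434 - 11339))) = 12139*(1/36975) + (169/97 + 12168)/((-2367*11095)) = 12139/36975 + (1180465/97)/(-26261865) = 12139/36975 + (1180465/97)*(-1/26261865) = 12139/36975 - 236093/509480181 = 2058616792828/6279343230825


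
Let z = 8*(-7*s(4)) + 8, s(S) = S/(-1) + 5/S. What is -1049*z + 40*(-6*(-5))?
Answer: -168738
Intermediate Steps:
s(S) = -S + 5/S (s(S) = S*(-1) + 5/S = -S + 5/S)
z = 162 (z = 8*(-7*(-1*4 + 5/4)) + 8 = 8*(-7*(-4 + 5*(1/4))) + 8 = 8*(-7*(-4 + 5/4)) + 8 = 8*(-7*(-11/4)) + 8 = 8*(77/4) + 8 = 154 + 8 = 162)
-1049*z + 40*(-6*(-5)) = -1049*162 + 40*(-6*(-5)) = -169938 + 40*30 = -169938 + 1200 = -168738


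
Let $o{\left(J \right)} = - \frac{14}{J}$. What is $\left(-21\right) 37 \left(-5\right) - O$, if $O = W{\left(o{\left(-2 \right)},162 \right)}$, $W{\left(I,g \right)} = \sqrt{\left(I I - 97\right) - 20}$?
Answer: $3885 - 2 i \sqrt{17} \approx 3885.0 - 8.2462 i$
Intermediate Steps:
$W{\left(I,g \right)} = \sqrt{-117 + I^{2}}$ ($W{\left(I,g \right)} = \sqrt{\left(I^{2} - 97\right) - 20} = \sqrt{\left(-97 + I^{2}\right) - 20} = \sqrt{-117 + I^{2}}$)
$O = 2 i \sqrt{17}$ ($O = \sqrt{-117 + \left(- \frac{14}{-2}\right)^{2}} = \sqrt{-117 + \left(\left(-14\right) \left(- \frac{1}{2}\right)\right)^{2}} = \sqrt{-117 + 7^{2}} = \sqrt{-117 + 49} = \sqrt{-68} = 2 i \sqrt{17} \approx 8.2462 i$)
$\left(-21\right) 37 \left(-5\right) - O = \left(-21\right) 37 \left(-5\right) - 2 i \sqrt{17} = \left(-777\right) \left(-5\right) - 2 i \sqrt{17} = 3885 - 2 i \sqrt{17}$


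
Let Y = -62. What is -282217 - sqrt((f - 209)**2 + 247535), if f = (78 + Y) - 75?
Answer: -282217 - sqrt(319359) ≈ -2.8278e+5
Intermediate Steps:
f = -59 (f = (78 - 62) - 75 = 16 - 75 = -59)
-282217 - sqrt((f - 209)**2 + 247535) = -282217 - sqrt((-59 - 209)**2 + 247535) = -282217 - sqrt((-268)**2 + 247535) = -282217 - sqrt(71824 + 247535) = -282217 - sqrt(319359)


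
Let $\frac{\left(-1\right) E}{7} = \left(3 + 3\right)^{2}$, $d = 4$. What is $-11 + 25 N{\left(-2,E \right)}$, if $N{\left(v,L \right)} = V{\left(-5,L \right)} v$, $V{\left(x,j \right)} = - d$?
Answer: $189$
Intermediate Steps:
$V{\left(x,j \right)} = -4$ ($V{\left(x,j \right)} = \left(-1\right) 4 = -4$)
$E = -252$ ($E = - 7 \left(3 + 3\right)^{2} = - 7 \cdot 6^{2} = \left(-7\right) 36 = -252$)
$N{\left(v,L \right)} = - 4 v$
$-11 + 25 N{\left(-2,E \right)} = -11 + 25 \left(\left(-4\right) \left(-2\right)\right) = -11 + 25 \cdot 8 = -11 + 200 = 189$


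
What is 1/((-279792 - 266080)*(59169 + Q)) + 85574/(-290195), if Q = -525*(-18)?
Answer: -3205361643071027/10869889474919760 ≈ -0.29488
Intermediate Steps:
Q = 9450
1/((-279792 - 266080)*(59169 + Q)) + 85574/(-290195) = 1/((-279792 - 266080)*(59169 + 9450)) + 85574/(-290195) = 1/(-545872*68619) + 85574*(-1/290195) = -1/545872*1/68619 - 85574/290195 = -1/37457190768 - 85574/290195 = -3205361643071027/10869889474919760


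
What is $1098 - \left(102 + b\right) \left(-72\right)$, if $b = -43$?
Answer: $5346$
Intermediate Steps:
$1098 - \left(102 + b\right) \left(-72\right) = 1098 - \left(102 - 43\right) \left(-72\right) = 1098 - 59 \left(-72\right) = 1098 - -4248 = 1098 + 4248 = 5346$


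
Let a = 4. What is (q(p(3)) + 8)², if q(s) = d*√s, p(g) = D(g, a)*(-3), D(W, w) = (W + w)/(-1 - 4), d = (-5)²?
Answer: 2689 + 80*√105 ≈ 3508.8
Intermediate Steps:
d = 25
D(W, w) = -W/5 - w/5 (D(W, w) = (W + w)/(-5) = (W + w)*(-⅕) = -W/5 - w/5)
p(g) = 12/5 + 3*g/5 (p(g) = (-g/5 - ⅕*4)*(-3) = (-g/5 - ⅘)*(-3) = (-⅘ - g/5)*(-3) = 12/5 + 3*g/5)
q(s) = 25*√s
(q(p(3)) + 8)² = (25*√(12/5 + (⅗)*3) + 8)² = (25*√(12/5 + 9/5) + 8)² = (25*√(21/5) + 8)² = (25*(√105/5) + 8)² = (5*√105 + 8)² = (8 + 5*√105)²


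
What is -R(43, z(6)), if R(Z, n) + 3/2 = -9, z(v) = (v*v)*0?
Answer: 21/2 ≈ 10.500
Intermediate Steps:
z(v) = 0 (z(v) = v**2*0 = 0)
R(Z, n) = -21/2 (R(Z, n) = -3/2 - 9 = -21/2)
-R(43, z(6)) = -1*(-21/2) = 21/2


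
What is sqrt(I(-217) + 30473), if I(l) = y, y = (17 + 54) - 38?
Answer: sqrt(30506) ≈ 174.66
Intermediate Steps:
y = 33 (y = 71 - 38 = 33)
I(l) = 33
sqrt(I(-217) + 30473) = sqrt(33 + 30473) = sqrt(30506)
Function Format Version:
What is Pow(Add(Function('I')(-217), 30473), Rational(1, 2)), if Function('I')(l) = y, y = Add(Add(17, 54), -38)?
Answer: Pow(30506, Rational(1, 2)) ≈ 174.66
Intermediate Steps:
y = 33 (y = Add(71, -38) = 33)
Function('I')(l) = 33
Pow(Add(Function('I')(-217), 30473), Rational(1, 2)) = Pow(Add(33, 30473), Rational(1, 2)) = Pow(30506, Rational(1, 2))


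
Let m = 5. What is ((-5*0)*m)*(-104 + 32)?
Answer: 0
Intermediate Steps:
((-5*0)*m)*(-104 + 32) = (-5*0*5)*(-104 + 32) = (0*5)*(-72) = 0*(-72) = 0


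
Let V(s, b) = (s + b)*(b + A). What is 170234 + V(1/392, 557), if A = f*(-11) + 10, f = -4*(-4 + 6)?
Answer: 209747703/392 ≈ 5.3507e+5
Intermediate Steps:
f = -8 (f = -4*2 = -8)
A = 98 (A = -8*(-11) + 10 = 88 + 10 = 98)
V(s, b) = (98 + b)*(b + s) (V(s, b) = (s + b)*(b + 98) = (b + s)*(98 + b) = (98 + b)*(b + s))
170234 + V(1/392, 557) = 170234 + (557² + 98*557 + 98/392 + 557/392) = 170234 + (310249 + 54586 + 98*(1/392) + 557*(1/392)) = 170234 + (310249 + 54586 + ¼ + 557/392) = 170234 + 143015975/392 = 209747703/392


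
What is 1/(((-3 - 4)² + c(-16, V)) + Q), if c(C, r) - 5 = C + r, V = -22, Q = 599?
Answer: 1/615 ≈ 0.0016260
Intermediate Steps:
c(C, r) = 5 + C + r (c(C, r) = 5 + (C + r) = 5 + C + r)
1/(((-3 - 4)² + c(-16, V)) + Q) = 1/(((-3 - 4)² + (5 - 16 - 22)) + 599) = 1/(((-7)² - 33) + 599) = 1/((49 - 33) + 599) = 1/(16 + 599) = 1/615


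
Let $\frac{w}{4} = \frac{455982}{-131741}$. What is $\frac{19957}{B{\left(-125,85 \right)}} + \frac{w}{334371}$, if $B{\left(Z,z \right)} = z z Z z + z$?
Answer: $- \frac{339709350051649}{1127183477805888980} \approx -0.00030138$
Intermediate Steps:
$B{\left(Z,z \right)} = z + Z z^{3}$ ($B{\left(Z,z \right)} = z^{2} Z z + z = Z z^{2} z + z = Z z^{3} + z = z + Z z^{3}$)
$w = - \frac{1823928}{131741}$ ($w = 4 \frac{455982}{-131741} = 4 \cdot 455982 \left(- \frac{1}{131741}\right) = 4 \left(- \frac{455982}{131741}\right) = - \frac{1823928}{131741} \approx -13.845$)
$\frac{19957}{B{\left(-125,85 \right)}} + \frac{w}{334371} = \frac{19957}{85 - 125 \cdot 85^{3}} - \frac{1823928}{131741 \cdot 334371} = \frac{19957}{85 - 76765625} - \frac{607976}{14683456637} = \frac{19957}{-76765540} - \frac{607976}{14683456637} = 19957 \left(- \frac{1}{76765540}\right) - \frac{607976}{14683456637} = - \frac{19957}{76765540} - \frac{607976}{14683456637} = - \frac{339709350051649}{1127183477805888980}$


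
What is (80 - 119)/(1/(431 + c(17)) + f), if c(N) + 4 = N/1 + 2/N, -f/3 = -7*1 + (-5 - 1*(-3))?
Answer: -294450/203867 ≈ -1.4443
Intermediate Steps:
f = 27 (f = -3*(-7*1 + (-5 - 1*(-3))) = -3*(-7 + (-5 + 3)) = -3*(-7 - 2) = -3*(-9) = 27)
c(N) = -4 + N + 2/N (c(N) = -4 + (N/1 + 2/N) = -4 + (N*1 + 2/N) = -4 + (N + 2/N) = -4 + N + 2/N)
(80 - 119)/(1/(431 + c(17)) + f) = (80 - 119)/(1/(431 + (-4 + 17 + 2/17)) + 27) = -39/(1/(431 + (-4 + 17 + 2*(1/17))) + 27) = -39/(1/(431 + (-4 + 17 + 2/17)) + 27) = -39/(1/(431 + 223/17) + 27) = -39/(1/(7550/17) + 27) = -39/(17/7550 + 27) = -39/203867/7550 = -39*7550/203867 = -294450/203867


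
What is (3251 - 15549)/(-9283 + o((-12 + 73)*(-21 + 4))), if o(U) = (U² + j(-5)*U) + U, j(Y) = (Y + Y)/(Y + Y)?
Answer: -6149/532006 ≈ -0.011558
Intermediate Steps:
j(Y) = 1 (j(Y) = (2*Y)/((2*Y)) = (2*Y)*(1/(2*Y)) = 1)
o(U) = U² + 2*U (o(U) = (U² + 1*U) + U = (U² + U) + U = (U + U²) + U = U² + 2*U)
(3251 - 15549)/(-9283 + o((-12 + 73)*(-21 + 4))) = (3251 - 15549)/(-9283 + ((-12 + 73)*(-21 + 4))*(2 + (-12 + 73)*(-21 + 4))) = -12298/(-9283 + (61*(-17))*(2 + 61*(-17))) = -12298/(-9283 - 1037*(2 - 1037)) = -12298/(-9283 - 1037*(-1035)) = -12298/(-9283 + 1073295) = -12298/1064012 = -12298*1/1064012 = -6149/532006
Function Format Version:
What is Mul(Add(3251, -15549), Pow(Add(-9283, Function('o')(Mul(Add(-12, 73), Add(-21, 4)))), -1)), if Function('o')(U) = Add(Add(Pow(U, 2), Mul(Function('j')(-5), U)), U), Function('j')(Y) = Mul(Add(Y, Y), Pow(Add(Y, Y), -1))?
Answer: Rational(-6149, 532006) ≈ -0.011558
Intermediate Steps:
Function('j')(Y) = 1 (Function('j')(Y) = Mul(Mul(2, Y), Pow(Mul(2, Y), -1)) = Mul(Mul(2, Y), Mul(Rational(1, 2), Pow(Y, -1))) = 1)
Function('o')(U) = Add(Pow(U, 2), Mul(2, U)) (Function('o')(U) = Add(Add(Pow(U, 2), Mul(1, U)), U) = Add(Add(Pow(U, 2), U), U) = Add(Add(U, Pow(U, 2)), U) = Add(Pow(U, 2), Mul(2, U)))
Mul(Add(3251, -15549), Pow(Add(-9283, Function('o')(Mul(Add(-12, 73), Add(-21, 4)))), -1)) = Mul(Add(3251, -15549), Pow(Add(-9283, Mul(Mul(Add(-12, 73), Add(-21, 4)), Add(2, Mul(Add(-12, 73), Add(-21, 4))))), -1)) = Mul(-12298, Pow(Add(-9283, Mul(Mul(61, -17), Add(2, Mul(61, -17)))), -1)) = Mul(-12298, Pow(Add(-9283, Mul(-1037, Add(2, -1037))), -1)) = Mul(-12298, Pow(Add(-9283, Mul(-1037, -1035)), -1)) = Mul(-12298, Pow(Add(-9283, 1073295), -1)) = Mul(-12298, Pow(1064012, -1)) = Mul(-12298, Rational(1, 1064012)) = Rational(-6149, 532006)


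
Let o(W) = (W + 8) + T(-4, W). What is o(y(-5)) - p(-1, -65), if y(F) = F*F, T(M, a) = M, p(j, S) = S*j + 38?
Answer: -74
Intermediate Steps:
p(j, S) = 38 + S*j
y(F) = F²
o(W) = 4 + W (o(W) = (W + 8) - 4 = (8 + W) - 4 = 4 + W)
o(y(-5)) - p(-1, -65) = (4 + (-5)²) - (38 - 65*(-1)) = (4 + 25) - (38 + 65) = 29 - 1*103 = 29 - 103 = -74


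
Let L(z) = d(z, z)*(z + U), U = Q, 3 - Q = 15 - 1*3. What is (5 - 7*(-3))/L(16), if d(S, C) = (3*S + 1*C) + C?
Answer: 13/280 ≈ 0.046429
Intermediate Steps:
Q = -9 (Q = 3 - (15 - 1*3) = 3 - (15 - 3) = 3 - 1*12 = 3 - 12 = -9)
U = -9
d(S, C) = 2*C + 3*S (d(S, C) = (3*S + C) + C = (C + 3*S) + C = 2*C + 3*S)
L(z) = 5*z*(-9 + z) (L(z) = (2*z + 3*z)*(z - 9) = (5*z)*(-9 + z) = 5*z*(-9 + z))
(5 - 7*(-3))/L(16) = (5 - 7*(-3))/((5*16*(-9 + 16))) = (5 + 21)/((5*16*7)) = 26/560 = 26*(1/560) = 13/280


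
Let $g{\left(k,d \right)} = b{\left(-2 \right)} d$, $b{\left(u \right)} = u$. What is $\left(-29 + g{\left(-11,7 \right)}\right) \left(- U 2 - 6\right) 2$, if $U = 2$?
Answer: $860$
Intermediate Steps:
$g{\left(k,d \right)} = - 2 d$
$\left(-29 + g{\left(-11,7 \right)}\right) \left(- U 2 - 6\right) 2 = \left(-29 - 14\right) \left(\left(-1\right) 2 \cdot 2 - 6\right) 2 = \left(-29 - 14\right) \left(\left(-2\right) 2 - 6\right) 2 = - 43 \left(-4 - 6\right) 2 = - 43 \left(\left(-10\right) 2\right) = \left(-43\right) \left(-20\right) = 860$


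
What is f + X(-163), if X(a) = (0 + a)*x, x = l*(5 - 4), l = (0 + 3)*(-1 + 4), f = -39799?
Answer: -41266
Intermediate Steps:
l = 9 (l = 3*3 = 9)
x = 9 (x = 9*(5 - 4) = 9*1 = 9)
X(a) = 9*a (X(a) = (0 + a)*9 = a*9 = 9*a)
f + X(-163) = -39799 + 9*(-163) = -39799 - 1467 = -41266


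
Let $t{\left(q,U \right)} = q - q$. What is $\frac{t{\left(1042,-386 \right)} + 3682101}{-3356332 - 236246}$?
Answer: $- \frac{42323}{41294} \approx -1.0249$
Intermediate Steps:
$t{\left(q,U \right)} = 0$
$\frac{t{\left(1042,-386 \right)} + 3682101}{-3356332 - 236246} = \frac{0 + 3682101}{-3356332 - 236246} = \frac{3682101}{-3592578} = 3682101 \left(- \frac{1}{3592578}\right) = - \frac{42323}{41294}$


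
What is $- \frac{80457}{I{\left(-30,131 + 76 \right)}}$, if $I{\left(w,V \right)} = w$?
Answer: $\frac{26819}{10} \approx 2681.9$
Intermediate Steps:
$- \frac{80457}{I{\left(-30,131 + 76 \right)}} = - \frac{80457}{-30} = - \frac{80457 \left(-1\right)}{30} = \left(-1\right) \left(- \frac{26819}{10}\right) = \frac{26819}{10}$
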